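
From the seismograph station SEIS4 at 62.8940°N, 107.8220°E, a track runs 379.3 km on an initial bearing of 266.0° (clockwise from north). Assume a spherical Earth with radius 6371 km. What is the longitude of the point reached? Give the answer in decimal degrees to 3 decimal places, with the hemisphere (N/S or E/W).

δ = d/R = 379.3/6371 = 0.059535 rad
φ₂ = arcsin(sin φ₁ cos δ + cos φ₁ sin δ cos θ)
   = arcsin(0.89017·0.99823 + 0.45564·0.05950·-0.06976) = 62.46106°
λ₂ = λ₁ + atan2(sin θ sin δ cos φ₁, cos δ − sin φ₁ sin φ₂) = 100.44618°

100.446°E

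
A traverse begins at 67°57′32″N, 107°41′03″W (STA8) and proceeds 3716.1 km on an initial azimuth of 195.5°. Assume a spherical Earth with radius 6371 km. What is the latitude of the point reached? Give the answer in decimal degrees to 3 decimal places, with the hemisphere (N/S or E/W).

35.064°N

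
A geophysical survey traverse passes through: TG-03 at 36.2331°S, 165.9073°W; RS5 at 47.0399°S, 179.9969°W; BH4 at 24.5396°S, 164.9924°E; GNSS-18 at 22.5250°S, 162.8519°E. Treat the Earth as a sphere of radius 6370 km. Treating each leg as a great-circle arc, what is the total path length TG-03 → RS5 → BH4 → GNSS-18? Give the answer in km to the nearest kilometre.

TG-03→RS5: c = 0.262563 rad, d = 1672.53 km
RS5→BH4: c = 0.444737 rad, d = 2832.97 km
BH4→GNSS-18: c = 0.049085 rad, d = 312.67 km
Total = 1672.53 + 2832.97 + 312.67 = 4818.17 km

4818 km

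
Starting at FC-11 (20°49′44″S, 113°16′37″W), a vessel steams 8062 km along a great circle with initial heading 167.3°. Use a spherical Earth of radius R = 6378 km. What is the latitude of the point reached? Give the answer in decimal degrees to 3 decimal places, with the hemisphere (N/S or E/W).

77.578°S

FC-11: φ = -20.82889°, λ = -113.27694°
δ = d/R = 8062/6378 = 1.264033 rad
φ₂ = arcsin(sin φ₁ cos δ + cos φ₁ sin δ cos θ)
   = arcsin(-0.35558·0.30198 + 0.93465·0.95332·-0.97553) = -77.57807°
λ₂ = λ₁ + atan2(sin θ sin δ cos φ₁, cos δ − sin φ₁ sin φ₂) = -10.26158°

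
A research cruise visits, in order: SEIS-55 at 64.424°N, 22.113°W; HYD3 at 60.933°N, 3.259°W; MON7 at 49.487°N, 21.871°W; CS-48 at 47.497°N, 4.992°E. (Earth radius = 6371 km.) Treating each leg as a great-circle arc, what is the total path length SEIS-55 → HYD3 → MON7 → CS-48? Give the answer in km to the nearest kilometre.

4738 km

SEIS-55→HYD3: c = 0.162098 rad, d = 1032.72 km
HYD3→MON7: c = 0.270616 rad, d = 1724.09 km
MON7→CS-48: c = 0.310978 rad, d = 1981.24 km
Total = 1032.72 + 1724.09 + 1981.24 = 4738.06 km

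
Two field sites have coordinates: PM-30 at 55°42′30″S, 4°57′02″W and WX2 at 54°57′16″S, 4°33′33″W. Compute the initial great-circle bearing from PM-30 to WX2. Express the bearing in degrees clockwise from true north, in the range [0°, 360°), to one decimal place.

PM-30: φ = -55.70833°, λ = -4.95056°
WX2: φ = -54.95444°, λ = -4.55917°
Δλ = 0.3914°
y = sin Δλ · cos φ₂ = 0.003923
x = cos φ₁ sin φ₂ − sin φ₁ cos φ₂ cos Δλ = 0.013146
θ = atan2(y, x) = 16.6137° → 16.6137° (mod 360°)

16.6°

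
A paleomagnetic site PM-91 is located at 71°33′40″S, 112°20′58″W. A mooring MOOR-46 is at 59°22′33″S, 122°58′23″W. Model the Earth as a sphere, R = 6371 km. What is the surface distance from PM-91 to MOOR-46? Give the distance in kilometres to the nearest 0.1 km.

1435.9 km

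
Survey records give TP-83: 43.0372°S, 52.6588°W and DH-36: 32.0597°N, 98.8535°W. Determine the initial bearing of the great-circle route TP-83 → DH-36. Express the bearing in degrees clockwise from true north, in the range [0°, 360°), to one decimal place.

322.2°

Δλ = -46.1947°
y = sin Δλ · cos φ₂ = -0.611634
x = cos φ₁ sin φ₂ − sin φ₁ cos φ₂ cos Δλ = 0.788339
θ = atan2(y, x) = -37.8062° → 322.1938° (mod 360°)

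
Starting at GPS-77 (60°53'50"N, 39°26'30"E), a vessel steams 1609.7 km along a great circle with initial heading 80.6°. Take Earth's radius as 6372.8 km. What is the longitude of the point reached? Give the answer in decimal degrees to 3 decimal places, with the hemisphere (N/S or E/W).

GPS-77: φ = +60.89722°, λ = +39.44167°
δ = d/R = 1609.7/6372.8 = 0.252589 rad
φ₂ = arcsin(sin φ₁ cos δ + cos φ₁ sin δ cos θ)
   = arcsin(0.87375·0.96827 + 0.48638·0.24991·0.16333) = 59.98287°
λ₂ = λ₁ + atan2(sin θ sin δ cos φ₁, cos δ − sin φ₁ sin φ₂) = 68.97019°

68.970°E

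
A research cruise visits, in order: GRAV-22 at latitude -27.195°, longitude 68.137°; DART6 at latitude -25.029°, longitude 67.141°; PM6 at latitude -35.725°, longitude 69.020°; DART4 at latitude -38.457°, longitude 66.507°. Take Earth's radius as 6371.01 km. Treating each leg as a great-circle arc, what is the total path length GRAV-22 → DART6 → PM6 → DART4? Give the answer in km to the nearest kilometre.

GRAV-22→DART6: c = 0.040899 rad, d = 260.57 km
DART6→PM6: c = 0.188800 rad, d = 1202.84 km
PM6→DART4: c = 0.059135 rad, d = 376.75 km
Total = 260.57 + 1202.84 + 376.75 = 1840.16 km

1840 km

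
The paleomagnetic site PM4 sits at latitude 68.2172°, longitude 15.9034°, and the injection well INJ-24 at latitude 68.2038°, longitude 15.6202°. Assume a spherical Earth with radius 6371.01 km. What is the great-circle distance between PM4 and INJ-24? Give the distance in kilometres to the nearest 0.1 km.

11.8 km

Δφ = -0.0134°,  Δλ = -0.2832°
a = sin²(Δφ/2) + cos φ₁ cos φ₂ sin²(Δλ/2) = 0.000001
c = 2·arcsin(√a) = 0.001850 rad = 0.1060°
d = R·c = 6371.01 × 0.001850 = 11.8 km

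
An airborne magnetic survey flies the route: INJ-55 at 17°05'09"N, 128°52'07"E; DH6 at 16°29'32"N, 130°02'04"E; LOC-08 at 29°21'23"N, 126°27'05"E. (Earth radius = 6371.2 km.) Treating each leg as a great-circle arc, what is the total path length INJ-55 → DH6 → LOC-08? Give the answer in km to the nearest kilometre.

1617 km

INJ-55: φ = +17.08583°, λ = +128.86861°
DH6: φ = +16.49222°, λ = +130.03444°
LOC-08: φ = +29.35639°, λ = +126.45139°
INJ-55→DH6: c = 0.022064 rad, d = 140.57 km
DH6→LOC-08: c = 0.231745 rad, d = 1476.50 km
Total = 140.57 + 1476.50 = 1617.07 km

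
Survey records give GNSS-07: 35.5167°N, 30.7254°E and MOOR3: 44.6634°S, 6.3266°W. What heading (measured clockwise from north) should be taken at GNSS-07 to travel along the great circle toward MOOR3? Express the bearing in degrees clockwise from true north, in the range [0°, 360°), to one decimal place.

205.4°

Δλ = -37.0520°
y = sin Δλ · cos φ₂ = -0.428555
x = cos φ₁ sin φ₂ − sin φ₁ cos φ₂ cos Δλ = -0.901921
θ = atan2(y, x) = -154.5849° → 205.4151° (mod 360°)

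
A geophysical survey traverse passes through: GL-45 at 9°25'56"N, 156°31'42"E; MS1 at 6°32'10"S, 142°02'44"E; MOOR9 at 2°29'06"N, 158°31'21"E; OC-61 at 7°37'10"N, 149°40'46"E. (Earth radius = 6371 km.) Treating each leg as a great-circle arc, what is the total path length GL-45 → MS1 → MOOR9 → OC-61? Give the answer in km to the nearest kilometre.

GL-45: φ = +9.43222°, λ = +156.52833°
MS1: φ = -6.53611°, λ = +142.04556°
MOOR9: φ = +2.48500°, λ = +158.52250°
OC-61: φ = +7.61944°, λ = +149.67944°
GL-45→MS1: c = 0.375648 rad, d = 2393.25 km
MS1→MOOR9: c = 0.327437 rad, d = 2086.10 km
MOOR9→OC-61: c = 0.177905 rad, d = 1133.43 km
Total = 2393.25 + 2086.10 + 1133.43 = 5612.78 km

5613 km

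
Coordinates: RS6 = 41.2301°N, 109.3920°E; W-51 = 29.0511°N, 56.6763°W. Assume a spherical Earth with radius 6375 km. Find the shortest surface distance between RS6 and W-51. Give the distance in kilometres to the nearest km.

12077 km

Δφ = -12.1790°,  Δλ = -166.0683°
a = sin²(Δφ/2) + cos φ₁ cos φ₂ sin²(Δλ/2) = 0.659032
c = 2·arcsin(√a) = 1.894483 rad = 108.5459°
d = R·c = 6375 × 1.894483 = 12077.3 km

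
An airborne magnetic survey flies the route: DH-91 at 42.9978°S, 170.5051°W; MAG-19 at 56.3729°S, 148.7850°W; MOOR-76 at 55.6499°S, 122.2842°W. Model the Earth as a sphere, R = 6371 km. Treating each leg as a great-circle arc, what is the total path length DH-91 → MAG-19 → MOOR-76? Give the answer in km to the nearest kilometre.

3779 km

DH-91→MAG-19: c = 0.335880 rad, d = 2139.89 km
MAG-19→MOOR-76: c = 0.257270 rad, d = 1639.06 km
Total = 2139.89 + 1639.06 = 3778.95 km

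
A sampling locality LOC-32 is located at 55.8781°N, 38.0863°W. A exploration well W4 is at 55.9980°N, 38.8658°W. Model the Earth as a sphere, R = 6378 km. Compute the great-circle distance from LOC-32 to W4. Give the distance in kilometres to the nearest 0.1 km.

Δφ = 0.1199°,  Δλ = -0.7795°
a = sin²(Δφ/2) + cos φ₁ cos φ₂ sin²(Δλ/2) = 0.000016
c = 2·arcsin(√a) = 0.007902 rad = 0.4528°
d = R·c = 6378 × 0.007902 = 50.4 km

50.4 km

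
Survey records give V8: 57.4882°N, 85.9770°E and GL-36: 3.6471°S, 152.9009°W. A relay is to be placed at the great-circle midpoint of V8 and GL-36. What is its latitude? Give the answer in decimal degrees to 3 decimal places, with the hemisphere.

Bx = cos φ₂ cos Δλ = -0.515817,  By = cos φ₂ sin Δλ = 0.854334
φₘ = atan2(sin φ₁ + sin φ₂, √((cos φ₁ + Bx)² + By²)) = 42.37458°
λₘ = λ₁ + atan2(By, cos φ₁ + Bx) = 174.52492°

42.375°N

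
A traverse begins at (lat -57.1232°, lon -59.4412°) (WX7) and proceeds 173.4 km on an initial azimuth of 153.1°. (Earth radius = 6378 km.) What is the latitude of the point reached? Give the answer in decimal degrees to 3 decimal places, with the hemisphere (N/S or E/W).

δ = d/R = 173.4/6378 = 0.027187 rad
φ₂ = arcsin(sin φ₁ cos δ + cos φ₁ sin δ cos θ)
   = arcsin(-0.83984·0.99963 + 0.54283·0.02718·-0.89180) = -58.50536°
λ₂ = λ₁ + atan2(sin θ sin δ cos φ₁, cos δ − sin φ₁ sin φ₂) = -58.09220°

58.505°S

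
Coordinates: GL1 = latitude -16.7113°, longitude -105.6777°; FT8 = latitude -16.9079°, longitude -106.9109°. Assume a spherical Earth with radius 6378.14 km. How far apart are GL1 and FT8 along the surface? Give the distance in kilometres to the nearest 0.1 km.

133.2 km

Δφ = -0.1966°,  Δλ = -1.2332°
a = sin²(Δφ/2) + cos φ₁ cos φ₂ sin²(Δλ/2) = 0.000109
c = 2·arcsin(√a) = 0.020887 rad = 1.1968°
d = R·c = 6378.14 × 0.020887 = 133.2 km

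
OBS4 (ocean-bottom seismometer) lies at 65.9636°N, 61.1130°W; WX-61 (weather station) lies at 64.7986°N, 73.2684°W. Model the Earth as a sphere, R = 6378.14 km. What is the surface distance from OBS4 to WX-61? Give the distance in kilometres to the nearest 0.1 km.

577.4 km

Δφ = -1.1650°,  Δλ = -12.1554°
a = sin²(Δφ/2) + cos φ₁ cos φ₂ sin²(Δλ/2) = 0.002048
c = 2·arcsin(√a) = 0.090531 rad = 5.1870°
d = R·c = 6378.14 × 0.090531 = 577.4 km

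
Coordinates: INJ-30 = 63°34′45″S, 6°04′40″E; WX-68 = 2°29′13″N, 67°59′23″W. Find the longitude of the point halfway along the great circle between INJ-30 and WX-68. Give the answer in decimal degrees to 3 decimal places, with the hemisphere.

INJ-30: φ = -63.57917°, λ = +6.07778°
WX-68: φ = +2.48694°, λ = -67.98972°
Bx = cos φ₂ cos Δλ = 0.274246,  By = cos φ₂ sin Δλ = -0.960680
φₘ = atan2(sin φ₁ + sin φ₂, √((cos φ₁ + Bx)² + By²)) = -35.37823°
λₘ = λ₁ + atan2(By, cos φ₁ + Bx) = -47.10209°

47.102°W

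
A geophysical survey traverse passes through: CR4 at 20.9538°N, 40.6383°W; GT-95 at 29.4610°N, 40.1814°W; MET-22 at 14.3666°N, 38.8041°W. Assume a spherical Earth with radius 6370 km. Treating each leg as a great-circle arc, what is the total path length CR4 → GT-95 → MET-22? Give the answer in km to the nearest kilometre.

CR4→GT-95: c = 0.148653 rad, d = 946.92 km
GT-95→MET-22: c = 0.264381 rad, d = 1684.11 km
Total = 946.92 + 1684.11 = 2631.03 km

2631 km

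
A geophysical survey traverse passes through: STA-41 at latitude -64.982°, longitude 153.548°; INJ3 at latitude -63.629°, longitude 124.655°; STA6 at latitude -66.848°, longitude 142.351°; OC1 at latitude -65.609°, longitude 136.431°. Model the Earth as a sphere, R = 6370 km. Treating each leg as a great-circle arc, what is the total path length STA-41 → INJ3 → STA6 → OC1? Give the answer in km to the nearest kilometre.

STA-41→INJ3: c = 0.217968 rad, d = 1388.46 km
INJ3→STA6: c = 0.140410 rad, d = 894.41 km
STA6→OC1: c = 0.046902 rad, d = 298.77 km
Total = 1388.46 + 894.41 + 298.77 = 2581.64 km

2582 km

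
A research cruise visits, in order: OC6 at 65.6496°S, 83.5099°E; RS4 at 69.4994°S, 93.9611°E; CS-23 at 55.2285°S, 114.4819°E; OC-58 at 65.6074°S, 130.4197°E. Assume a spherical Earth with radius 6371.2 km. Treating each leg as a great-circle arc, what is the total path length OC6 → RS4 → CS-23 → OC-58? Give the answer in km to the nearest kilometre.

3941 km

OC6→RS4: c = 0.096496 rad, d = 614.80 km
RS4→CS-23: c = 0.296150 rad, d = 1886.83 km
CS-23→OC-58: c = 0.225939 rad, d = 1439.50 km
Total = 614.80 + 1886.83 + 1439.50 = 3941.13 km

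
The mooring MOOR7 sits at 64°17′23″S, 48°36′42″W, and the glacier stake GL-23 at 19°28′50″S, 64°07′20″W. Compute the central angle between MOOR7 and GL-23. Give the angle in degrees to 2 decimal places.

46.01°

MOOR7: φ = -64.28972°, λ = -48.61167°
GL-23: φ = -19.48056°, λ = -64.12222°
Δφ = 44.8092°,  Δλ = -15.5106°
a = sin²(Δφ/2) + cos φ₁ cos φ₂ sin²(Δλ/2) = 0.152718
c = 2·arcsin(√a) = 0.802984 rad = 46.0076°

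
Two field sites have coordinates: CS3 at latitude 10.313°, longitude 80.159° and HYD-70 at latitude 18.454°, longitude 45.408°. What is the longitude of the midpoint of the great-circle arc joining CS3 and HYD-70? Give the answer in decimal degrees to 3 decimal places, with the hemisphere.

Bx = cos φ₂ cos Δλ = 0.779387,  By = cos φ₂ sin Δλ = -0.540700
φₘ = atan2(sin φ₁ + sin φ₂, √((cos φ₁ + Bx)² + By²)) = 15.04049°
λₘ = λ₁ + atan2(By, cos φ₁ + Bx) = 63.11069°

63.111°E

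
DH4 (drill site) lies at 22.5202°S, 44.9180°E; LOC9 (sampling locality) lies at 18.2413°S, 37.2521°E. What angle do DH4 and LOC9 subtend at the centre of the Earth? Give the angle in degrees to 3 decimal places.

8.361°

Δφ = 4.2789°,  Δλ = -7.6659°
a = sin²(Δφ/2) + cos φ₁ cos φ₂ sin²(Δλ/2) = 0.005314
c = 2·arcsin(√a) = 0.145925 rad = 8.3609°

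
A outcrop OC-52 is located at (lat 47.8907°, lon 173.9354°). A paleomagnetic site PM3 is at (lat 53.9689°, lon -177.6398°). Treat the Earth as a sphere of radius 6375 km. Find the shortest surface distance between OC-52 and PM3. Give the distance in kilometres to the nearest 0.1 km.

896.8 km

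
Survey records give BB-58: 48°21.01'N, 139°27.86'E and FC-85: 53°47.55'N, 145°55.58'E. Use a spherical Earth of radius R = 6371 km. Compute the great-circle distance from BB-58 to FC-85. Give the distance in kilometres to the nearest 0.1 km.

754.4 km

BB-58: φ = +48.35017°, λ = +139.46433°
FC-85: φ = +53.79250°, λ = +145.92633°
Δφ = 5.4423°,  Δλ = 6.4620°
a = sin²(Δφ/2) + cos φ₁ cos φ₂ sin²(Δλ/2) = 0.003501
c = 2·arcsin(√a) = 0.118407 rad = 6.7842°
d = R·c = 6371 × 0.118407 = 754.4 km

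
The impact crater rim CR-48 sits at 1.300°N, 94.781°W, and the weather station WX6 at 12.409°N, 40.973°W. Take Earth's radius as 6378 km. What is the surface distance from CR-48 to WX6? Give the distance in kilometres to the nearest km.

6061 km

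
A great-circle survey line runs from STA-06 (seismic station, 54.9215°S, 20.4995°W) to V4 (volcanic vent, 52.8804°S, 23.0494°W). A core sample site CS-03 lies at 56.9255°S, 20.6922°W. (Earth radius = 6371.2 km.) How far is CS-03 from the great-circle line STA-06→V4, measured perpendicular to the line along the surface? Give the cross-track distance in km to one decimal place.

144.6 km

δ₁₃ = central angle STA-06→CS-03 = 0.035027 rad  (haversine)
θ₁₃ = bearing STA-06→CS-03 = 183.004°,  θ₁₂ = bearing STA-06→V4 = 322.609°
dₓₜ = R·arcsin(sin δ₁₃ · sin(θ₁₃ − θ₁₂)) = 6371.2·arcsin(0.03502·sin(-139.604°)) = -144.607 km
|dₓₜ| = 144.607 km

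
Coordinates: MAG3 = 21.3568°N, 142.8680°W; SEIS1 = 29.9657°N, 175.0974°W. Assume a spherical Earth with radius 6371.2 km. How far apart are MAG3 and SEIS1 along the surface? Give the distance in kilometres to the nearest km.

3356 km

Δφ = 8.6089°,  Δλ = -32.2294°
a = sin²(Δφ/2) + cos φ₁ cos φ₂ sin²(Δλ/2) = 0.067792
c = 2·arcsin(√a) = 0.526809 rad = 30.1839°
d = R·c = 6371.2 × 0.526809 = 3356.4 km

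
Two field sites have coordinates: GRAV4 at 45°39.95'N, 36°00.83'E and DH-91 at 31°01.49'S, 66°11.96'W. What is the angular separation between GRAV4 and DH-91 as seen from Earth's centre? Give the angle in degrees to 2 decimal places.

GRAV4: φ = +45.66583°, λ = +36.01383°
DH-91: φ = -31.02483°, λ = -66.19933°
Δφ = -76.6907°,  Δλ = -102.2132°
a = sin²(Δφ/2) + cos φ₁ cos φ₂ sin²(Δλ/2) = 0.747675
c = 2·arcsin(√a) = 2.089034 rad = 119.6929°

119.69°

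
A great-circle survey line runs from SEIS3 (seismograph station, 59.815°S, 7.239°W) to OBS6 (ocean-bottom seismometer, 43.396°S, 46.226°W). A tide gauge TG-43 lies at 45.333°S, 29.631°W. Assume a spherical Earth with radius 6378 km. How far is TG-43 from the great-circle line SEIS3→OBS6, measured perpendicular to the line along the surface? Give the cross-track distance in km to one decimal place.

δ₁₃ = central angle SEIS3→TG-43 = 0.343519 rad  (haversine)
θ₁₃ = bearing SEIS3→TG-43 = 307.334°,  θ₁₂ = bearing SEIS3→OBS6 = 287.344°
dₓₜ = R·arcsin(sin δ₁₃ · sin(θ₁₃ − θ₁₂)) = 6378·arcsin(0.33680·sin(19.990°)) = 735.969 km
|dₓₜ| = 735.969 km

736.0 km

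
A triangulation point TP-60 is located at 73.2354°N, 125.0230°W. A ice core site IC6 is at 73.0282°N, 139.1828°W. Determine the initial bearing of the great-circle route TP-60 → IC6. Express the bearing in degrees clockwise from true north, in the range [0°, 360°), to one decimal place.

Δλ = -14.1598°
y = sin Δλ · cos φ₂ = -0.071407
x = cos φ₁ sin φ₂ − sin φ₁ cos φ₂ cos Δλ = 0.004876
θ = atan2(y, x) = -86.0940° → 273.9060° (mod 360°)

273.9°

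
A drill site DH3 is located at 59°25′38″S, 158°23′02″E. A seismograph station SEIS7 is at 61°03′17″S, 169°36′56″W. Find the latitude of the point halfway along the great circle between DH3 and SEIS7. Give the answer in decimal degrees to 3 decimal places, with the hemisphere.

61.206°S

DH3: φ = -59.42722°, λ = +158.38389°
SEIS7: φ = -61.05472°, λ = -169.61556°
Bx = cos φ₂ cos Δλ = 0.410431,  By = cos φ₂ sin Δλ = 0.256471
φₘ = atan2(sin φ₁ + sin φ₂, √((cos φ₁ + Bx)² + By²)) = -61.20590°
λₘ = λ₁ + atan2(By, cos φ₁ + Bx) = 173.97603°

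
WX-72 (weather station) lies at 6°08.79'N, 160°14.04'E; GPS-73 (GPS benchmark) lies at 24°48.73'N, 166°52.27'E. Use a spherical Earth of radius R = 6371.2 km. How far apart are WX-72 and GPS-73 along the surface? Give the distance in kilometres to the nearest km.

2193 km

WX-72: φ = +6.14650°, λ = +160.23400°
GPS-73: φ = +24.81217°, λ = +166.87117°
Δφ = 18.6657°,  Δλ = 6.6372°
a = sin²(Δφ/2) + cos φ₁ cos φ₂ sin²(Δλ/2) = 0.029323
c = 2·arcsin(√a) = 0.344176 rad = 19.7198°
d = R·c = 6371.2 × 0.344176 = 2192.8 km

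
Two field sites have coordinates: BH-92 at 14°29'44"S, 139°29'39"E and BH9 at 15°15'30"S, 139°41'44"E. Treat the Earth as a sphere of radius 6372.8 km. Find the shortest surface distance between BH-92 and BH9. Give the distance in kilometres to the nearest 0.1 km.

BH-92: φ = -14.49556°, λ = +139.49417°
BH9: φ = -15.25833°, λ = +139.69556°
Δφ = -0.7628°,  Δλ = 0.2014°
a = sin²(Δφ/2) + cos φ₁ cos φ₂ sin²(Δλ/2) = 0.000047
c = 2·arcsin(√a) = 0.013740 rad = 0.7872°
d = R·c = 6372.8 × 0.013740 = 87.6 km

87.6 km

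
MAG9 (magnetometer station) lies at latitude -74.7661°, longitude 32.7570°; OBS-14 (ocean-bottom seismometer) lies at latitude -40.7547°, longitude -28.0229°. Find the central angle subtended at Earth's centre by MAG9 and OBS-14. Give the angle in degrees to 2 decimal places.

Δφ = 34.0114°,  Δλ = -60.7799°
a = sin²(Δφ/2) + cos φ₁ cos φ₂ sin²(Δλ/2) = 0.136476
c = 2·arcsin(√a) = 0.756782 rad = 43.3604°

43.36°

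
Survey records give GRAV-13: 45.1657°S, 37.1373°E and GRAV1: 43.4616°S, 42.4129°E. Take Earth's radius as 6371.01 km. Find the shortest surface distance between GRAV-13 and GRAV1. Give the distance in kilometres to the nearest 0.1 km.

Δφ = 1.7041°,  Δλ = 5.2756°
a = sin²(Δφ/2) + cos φ₁ cos φ₂ sin²(Δλ/2) = 0.001305
c = 2·arcsin(√a) = 0.072267 rad = 4.1406°
d = R·c = 6371.01 × 0.072267 = 460.4 km

460.4 km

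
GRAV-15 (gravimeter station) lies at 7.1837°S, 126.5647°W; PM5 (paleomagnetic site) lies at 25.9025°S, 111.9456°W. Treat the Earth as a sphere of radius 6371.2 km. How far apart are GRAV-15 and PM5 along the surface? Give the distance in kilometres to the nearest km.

Δφ = -18.7188°,  Δλ = 14.6191°
a = sin²(Δφ/2) + cos φ₁ cos φ₂ sin²(Δλ/2) = 0.040894
c = 2·arcsin(√a) = 0.407256 rad = 23.3341°
d = R·c = 6371.2 × 0.407256 = 2594.7 km

2595 km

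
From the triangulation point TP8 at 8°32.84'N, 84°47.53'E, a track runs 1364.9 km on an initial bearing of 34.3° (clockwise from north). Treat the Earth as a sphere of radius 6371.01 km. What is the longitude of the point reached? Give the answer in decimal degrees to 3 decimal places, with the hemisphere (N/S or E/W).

TP8: φ = +8.54733°, λ = +84.79217°
δ = d/R = 1364.9/6371.01 = 0.214236 rad
φ₂ = arcsin(sin φ₁ cos δ + cos φ₁ sin δ cos θ)
   = arcsin(0.14863·0.97714 + 0.98889·0.21260·0.82610) = 18.59686°
λ₂ = λ₁ + atan2(sin θ sin δ cos φ₁, cos δ − sin φ₁ sin φ₂) = 92.05415°

92.054°E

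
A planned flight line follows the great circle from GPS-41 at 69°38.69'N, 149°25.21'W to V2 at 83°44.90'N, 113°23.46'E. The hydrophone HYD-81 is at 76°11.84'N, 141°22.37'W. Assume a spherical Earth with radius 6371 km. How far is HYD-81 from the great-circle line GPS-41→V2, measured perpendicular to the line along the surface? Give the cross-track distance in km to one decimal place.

417.8 km

GPS-41: φ = +69.64483°, λ = -149.42017°
V2: φ = +83.74833°, λ = +113.39100°
HYD-81: φ = +76.19733°, λ = -141.37283°
δ₁₃ = central angle GPS-41→HYD-81 = 0.121314 rad  (haversine)
θ₁₃ = bearing GPS-41→HYD-81 = 16.021°,  θ₁₂ = bearing GPS-41→V2 = 343.231°
dₓₜ = R·arcsin(sin δ₁₃ · sin(θ₁₃ − θ₁₂)) = 6371·arcsin(0.12102·sin(-327.210°)) = 417.839 km
|dₓₜ| = 417.839 km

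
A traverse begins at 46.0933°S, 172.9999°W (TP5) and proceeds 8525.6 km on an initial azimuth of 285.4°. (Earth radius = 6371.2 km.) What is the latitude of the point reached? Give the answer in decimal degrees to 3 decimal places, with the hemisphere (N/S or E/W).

δ = d/R = 8525.6/6371.2 = 1.338147 rad
φ₂ = arcsin(sin φ₁ cos δ + cos φ₁ sin δ cos θ)
   = arcsin(-0.72047·0.23056 + 0.69349·0.97306·0.26556) = 0.74996°
λ₂ = λ₁ + atan2(sin θ sin δ cos φ₁, cos δ − sin φ₁ sin φ₂) = 117.24834°

0.750°N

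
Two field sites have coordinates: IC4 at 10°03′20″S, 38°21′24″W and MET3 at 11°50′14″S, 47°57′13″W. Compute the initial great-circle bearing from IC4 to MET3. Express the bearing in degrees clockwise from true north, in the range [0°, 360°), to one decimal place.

IC4: φ = -10.05556°, λ = -38.35667°
MET3: φ = -11.83722°, λ = -47.95361°
Δλ = -9.5969°
y = sin Δλ · cos φ₂ = -0.163171
x = cos φ₁ sin φ₂ − sin φ₁ cos φ₂ cos Δλ = -0.033483
θ = atan2(y, x) = -101.5961° → 258.4039° (mod 360°)

258.4°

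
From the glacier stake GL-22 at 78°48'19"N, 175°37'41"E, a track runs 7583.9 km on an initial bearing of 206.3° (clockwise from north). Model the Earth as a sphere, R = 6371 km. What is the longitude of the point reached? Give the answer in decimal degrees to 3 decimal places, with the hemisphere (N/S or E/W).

GL-22: φ = +78.80528°, λ = +175.62806°
δ = d/R = 7583.9/6371 = 1.190378 rad
φ₂ = arcsin(sin φ₁ cos δ + cos φ₁ sin δ cos θ)
   = arcsin(0.98097·0.37131 + 0.19414·0.92851·-0.89649) = 11.69133°
λ₂ = λ₁ + atan2(sin θ sin δ cos φ₁, cos δ − sin φ₁ sin φ₂) = 150.78642°

150.786°E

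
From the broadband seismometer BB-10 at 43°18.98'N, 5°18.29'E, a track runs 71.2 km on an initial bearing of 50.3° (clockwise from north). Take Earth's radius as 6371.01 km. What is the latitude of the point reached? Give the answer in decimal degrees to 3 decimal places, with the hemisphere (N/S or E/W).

43.723°N

BB-10: φ = +43.31633°, λ = +5.30483°
δ = d/R = 71.2/6371.01 = 0.011176 rad
φ₂ = arcsin(sin φ₁ cos δ + cos φ₁ sin δ cos θ)
   = arcsin(0.68603·0.99994 + 0.72758·0.01118·0.63877) = 43.72333°
λ₂ = λ₁ + atan2(sin θ sin δ cos φ₁, cos δ − sin φ₁ sin φ₂) = 5.98654°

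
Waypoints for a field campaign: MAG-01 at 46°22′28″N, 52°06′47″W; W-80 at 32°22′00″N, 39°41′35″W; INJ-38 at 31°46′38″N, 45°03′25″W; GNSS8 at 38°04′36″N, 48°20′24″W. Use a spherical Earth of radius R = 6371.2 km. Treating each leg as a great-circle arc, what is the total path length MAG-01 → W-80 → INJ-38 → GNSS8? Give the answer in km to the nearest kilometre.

MAG-01: φ = +46.37444°, λ = -52.11306°
W-80: φ = +32.36667°, λ = -39.69306°
INJ-38: φ = +31.77722°, λ = -45.05694°
GNSS8: φ = +38.07667°, λ = -48.34000°
MAG-01→W-80: c = 0.295609 rad, d = 1883.38 km
W-80→INJ-38: c = 0.079985 rad, d = 509.60 km
INJ-38→GNSS8: c = 0.119539 rad, d = 761.61 km
Total = 1883.38 + 509.60 + 761.61 = 3154.59 km

3155 km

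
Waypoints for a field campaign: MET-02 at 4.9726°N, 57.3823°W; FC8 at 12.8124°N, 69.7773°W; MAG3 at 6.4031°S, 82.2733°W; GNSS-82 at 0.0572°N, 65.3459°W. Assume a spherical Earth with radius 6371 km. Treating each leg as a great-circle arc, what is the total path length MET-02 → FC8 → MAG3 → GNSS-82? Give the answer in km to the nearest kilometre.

6171 km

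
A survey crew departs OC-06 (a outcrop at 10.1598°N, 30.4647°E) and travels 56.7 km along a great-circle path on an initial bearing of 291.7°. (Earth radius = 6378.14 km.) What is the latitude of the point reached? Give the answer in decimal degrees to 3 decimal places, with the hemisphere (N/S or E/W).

10.348°N

δ = d/R = 56.7/6378.14 = 0.008890 rad
φ₂ = arcsin(sin φ₁ cos δ + cos φ₁ sin δ cos θ)
   = arcsin(0.17639·0.99996 + 0.98432·0.00889·0.36975) = 10.34778°
λ₂ = λ₁ + atan2(sin θ sin δ cos φ₁, cos δ − sin φ₁ sin φ₂) = 29.98363°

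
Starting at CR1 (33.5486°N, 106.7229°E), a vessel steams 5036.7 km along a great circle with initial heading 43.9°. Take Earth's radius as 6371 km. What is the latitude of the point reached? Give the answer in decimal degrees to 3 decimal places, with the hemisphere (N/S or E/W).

δ = d/R = 5036.7/6371 = 0.790567 rad
φ₂ = arcsin(sin φ₁ cos δ + cos φ₁ sin δ cos θ)
   = arcsin(0.55264·0.70344 + 0.83342·0.71075·0.72055) = 54.64417°
λ₂ = λ₁ + atan2(sin θ sin δ cos φ₁, cos δ − sin φ₁ sin φ₂) = 165.11963°

54.644°N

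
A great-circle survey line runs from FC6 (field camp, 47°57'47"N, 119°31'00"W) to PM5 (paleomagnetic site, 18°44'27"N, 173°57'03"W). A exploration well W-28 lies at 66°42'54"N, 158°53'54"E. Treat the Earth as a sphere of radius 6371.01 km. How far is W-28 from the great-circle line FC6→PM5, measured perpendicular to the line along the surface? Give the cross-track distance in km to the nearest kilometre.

FC6: φ = +47.96306°, λ = -119.51667°
PM5: φ = +18.74083°, λ = -173.95083°
W-28: φ = +66.71500°, λ = +158.89833°
δ₁₃ = central angle FC6→W-28 = 0.765616 rad  (haversine)
θ₁₃ = bearing FC6→W-28 = 325.646°,  θ₁₂ = bearing FC6→PM5 = 255.868°
dₓₜ = R·arcsin(sin δ₁₃ · sin(θ₁₃ − θ₁₂)) = 6371.01·arcsin(0.69298·sin(69.778°)) = 4510.269 km
|dₓₜ| = 4510.269 km

4510 km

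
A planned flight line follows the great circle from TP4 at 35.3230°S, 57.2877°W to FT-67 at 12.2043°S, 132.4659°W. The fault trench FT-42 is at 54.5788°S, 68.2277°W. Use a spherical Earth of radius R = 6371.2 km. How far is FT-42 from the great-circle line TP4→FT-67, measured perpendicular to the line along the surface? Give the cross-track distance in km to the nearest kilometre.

2159 km

δ₁₃ = central angle TP4→FT-42 = 0.361233 rad  (haversine)
θ₁₃ = bearing TP4→FT-42 = 198.133°,  θ₁₂ = bearing TP4→FT-67 = 268.308°
dₓₜ = R·arcsin(sin δ₁₃ · sin(θ₁₃ − θ₁₂)) = 6371.2·arcsin(0.35343·sin(-70.175°)) = -2159.413 km
|dₓₜ| = 2159.413 km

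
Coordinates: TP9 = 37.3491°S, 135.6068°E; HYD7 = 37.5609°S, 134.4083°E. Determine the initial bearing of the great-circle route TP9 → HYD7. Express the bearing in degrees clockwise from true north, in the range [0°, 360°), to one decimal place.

257.1°

Δλ = -1.1985°
y = sin Δλ · cos φ₂ = -0.016580
x = cos φ₁ sin φ₂ − sin φ₁ cos φ₂ cos Δλ = -0.003802
θ = atan2(y, x) = -102.9144° → 257.0856° (mod 360°)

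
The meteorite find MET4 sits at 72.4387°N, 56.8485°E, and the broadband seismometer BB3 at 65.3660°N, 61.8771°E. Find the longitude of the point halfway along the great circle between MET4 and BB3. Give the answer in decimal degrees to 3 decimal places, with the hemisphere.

59.766°E

Bx = cos φ₂ cos Δλ = 0.415216,  By = cos φ₂ sin Δλ = 0.036536
φₘ = atan2(sin φ₁ + sin φ₂, √((cos φ₁ + Bx)² + By²)) = 68.92040°
λₘ = λ₁ + atan2(By, cos φ₁ + Bx) = 59.76578°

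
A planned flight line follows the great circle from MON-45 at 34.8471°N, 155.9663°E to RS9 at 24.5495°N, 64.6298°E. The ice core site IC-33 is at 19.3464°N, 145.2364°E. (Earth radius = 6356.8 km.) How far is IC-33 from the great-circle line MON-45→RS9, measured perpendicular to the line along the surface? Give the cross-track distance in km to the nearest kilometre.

δ₁₃ = central angle MON-45→IC-33 = 0.317277 rad  (haversine)
θ₁₃ = bearing MON-45→IC-33 = 214.268°,  θ₁₂ = bearing MON-45→RS9 = 291.221°
dₓₜ = R·arcsin(sin δ₁₃ · sin(θ₁₃ − θ₁₂)) = 6356.8·arcsin(0.31198·sin(-76.953°)) = -1963.052 km
|dₓₜ| = 1963.052 km

1963 km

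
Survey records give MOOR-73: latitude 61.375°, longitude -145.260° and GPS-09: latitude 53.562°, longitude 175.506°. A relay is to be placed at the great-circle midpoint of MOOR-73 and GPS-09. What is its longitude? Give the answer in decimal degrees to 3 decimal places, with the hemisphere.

167.062°W

Bx = cos φ₂ cos Δλ = 0.460057,  By = cos φ₂ sin Δλ = -0.375669
φₘ = atan2(sin φ₁ + sin φ₂, √((cos φ₁ + Bx)² + By²)) = 58.98324°
λₘ = λ₁ + atan2(By, cos φ₁ + Bx) = -167.06223°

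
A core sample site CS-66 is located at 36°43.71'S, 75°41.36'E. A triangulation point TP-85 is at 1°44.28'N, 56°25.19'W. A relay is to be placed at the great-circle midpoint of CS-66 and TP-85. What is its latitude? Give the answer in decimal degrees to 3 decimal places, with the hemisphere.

CS-66: φ = -36.72850°, λ = +75.68933°
TP-85: φ = +1.73800°, λ = -56.41983°
Bx = cos φ₂ cos Δλ = -0.670237,  By = cos φ₂ sin Δλ = -0.741527
φₘ = atan2(sin φ₁ + sin φ₂, √((cos φ₁ + Bx)² + By²)) = -37.01113°
λₘ = λ₁ + atan2(By, cos φ₁ + Bx) = -4.27394°

37.011°S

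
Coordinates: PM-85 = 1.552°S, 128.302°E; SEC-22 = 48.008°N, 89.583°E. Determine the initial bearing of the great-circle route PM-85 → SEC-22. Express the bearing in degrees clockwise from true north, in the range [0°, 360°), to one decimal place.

331.1°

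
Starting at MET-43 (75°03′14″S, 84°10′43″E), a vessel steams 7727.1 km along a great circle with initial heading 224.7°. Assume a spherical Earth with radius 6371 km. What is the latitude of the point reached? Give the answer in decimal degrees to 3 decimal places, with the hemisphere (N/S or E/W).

30.677°S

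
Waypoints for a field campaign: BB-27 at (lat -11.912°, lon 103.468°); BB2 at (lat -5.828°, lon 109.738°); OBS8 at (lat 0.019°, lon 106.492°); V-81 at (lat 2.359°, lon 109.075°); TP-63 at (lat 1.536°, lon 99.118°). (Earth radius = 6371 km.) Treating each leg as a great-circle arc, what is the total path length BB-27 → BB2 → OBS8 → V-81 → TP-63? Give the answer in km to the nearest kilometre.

3206 km

BB-27→BB2: c = 0.151506 rad, d = 965.24 km
BB2→OBS8: c = 0.116673 rad, d = 743.33 km
OBS8→V-81: c = 0.060821 rad, d = 387.49 km
V-81→TP-63: c = 0.174273 rad, d = 1110.30 km
Total = 965.24 + 743.33 + 387.49 + 1110.30 = 3206.35 km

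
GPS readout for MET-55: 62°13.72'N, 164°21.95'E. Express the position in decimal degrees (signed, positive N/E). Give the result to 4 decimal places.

+62.2287°, +164.3658°

lat: 62.2287° N → +62.2287°
lon: 164.3658° E → +164.3658°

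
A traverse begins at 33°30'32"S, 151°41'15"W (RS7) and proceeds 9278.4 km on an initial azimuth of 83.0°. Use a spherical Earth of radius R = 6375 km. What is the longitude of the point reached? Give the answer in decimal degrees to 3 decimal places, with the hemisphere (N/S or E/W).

RS7: φ = -33.50889°, λ = -151.68750°
δ = d/R = 9278.4/6375 = 1.455435 rad
φ₂ = arcsin(sin φ₁ cos δ + cos φ₁ sin δ cos θ)
   = arcsin(-0.55207·0.11511 + 0.83380·0.99335·0.12187) = 2.14299°
λ₂ = λ₁ + atan2(sin θ sin δ cos φ₁, cos δ − sin φ₁ sin φ₂) = -71.06401°

71.064°W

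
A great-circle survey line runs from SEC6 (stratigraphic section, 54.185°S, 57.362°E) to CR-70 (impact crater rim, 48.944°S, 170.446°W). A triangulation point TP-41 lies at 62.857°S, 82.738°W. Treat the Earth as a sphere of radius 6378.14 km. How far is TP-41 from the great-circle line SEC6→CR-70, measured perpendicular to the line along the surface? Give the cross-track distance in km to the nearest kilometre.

δ₁₃ = central angle SEC6→TP-41 = 1.027686 rad  (haversine)
θ₁₃ = bearing SEC6→TP-41 = 199.988°,  θ₁₂ = bearing SEC6→CR-70 = 148.656°
dₓₜ = R·arcsin(sin δ₁₃ · sin(θ₁₃ − θ₁₂)) = 6378.14·arcsin(0.85611·sin(51.332°)) = 4669.415 km
|dₓₜ| = 4669.415 km

4669 km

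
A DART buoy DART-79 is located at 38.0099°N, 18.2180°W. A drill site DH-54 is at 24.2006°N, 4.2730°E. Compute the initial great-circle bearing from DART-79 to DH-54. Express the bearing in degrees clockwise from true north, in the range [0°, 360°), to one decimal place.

119.3°

Δλ = 22.4910°
y = sin Δλ · cos φ₂ = 0.348919
x = cos φ₁ sin φ₂ − sin φ₁ cos φ₂ cos Δλ = -0.195970
θ = atan2(y, x) = 119.3206° → 119.3206° (mod 360°)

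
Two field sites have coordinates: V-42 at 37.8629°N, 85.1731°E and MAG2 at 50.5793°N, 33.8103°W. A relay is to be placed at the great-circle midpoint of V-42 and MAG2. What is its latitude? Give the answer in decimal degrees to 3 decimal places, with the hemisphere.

62.058°N

Bx = cos φ₂ cos Δλ = -0.307698,  By = cos φ₂ sin Δλ = -0.555481
φₘ = atan2(sin φ₁ + sin φ₂, √((cos φ₁ + Bx)² + By²)) = 62.05775°
λₘ = λ₁ + atan2(By, cos φ₁ + Bx) = 36.10908°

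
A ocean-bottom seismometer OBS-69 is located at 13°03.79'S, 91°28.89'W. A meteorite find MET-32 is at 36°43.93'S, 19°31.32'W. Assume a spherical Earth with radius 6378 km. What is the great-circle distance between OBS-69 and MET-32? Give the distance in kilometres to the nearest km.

7553 km

OBS-69: φ = -13.06317°, λ = -91.48150°
MET-32: φ = -36.73217°, λ = -19.52200°
Δφ = -23.6690°,  Δλ = 71.9595°
a = sin²(Δφ/2) + cos φ₁ cos φ₂ sin²(Δλ/2) = 0.311523
c = 2·arcsin(√a) = 1.184290 rad = 67.8548°
d = R·c = 6378 × 1.184290 = 7553.4 km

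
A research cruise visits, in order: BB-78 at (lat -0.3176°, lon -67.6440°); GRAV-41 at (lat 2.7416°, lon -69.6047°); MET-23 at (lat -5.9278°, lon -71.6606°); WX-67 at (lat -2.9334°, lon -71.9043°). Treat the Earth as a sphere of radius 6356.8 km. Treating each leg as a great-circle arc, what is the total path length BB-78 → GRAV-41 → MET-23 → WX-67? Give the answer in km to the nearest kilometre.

1725 km

BB-78→GRAV-41: c = 0.063412 rad, d = 403.10 km
GRAV-41→MET-23: c = 0.155495 rad, d = 988.45 km
MET-23→WX-67: c = 0.052434 rad, d = 333.31 km
Total = 403.10 + 988.45 + 333.31 = 1724.86 km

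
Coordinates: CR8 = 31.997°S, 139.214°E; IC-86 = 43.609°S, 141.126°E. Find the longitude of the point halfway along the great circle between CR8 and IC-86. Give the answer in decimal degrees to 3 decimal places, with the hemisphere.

140.095°E

Bx = cos φ₂ cos Δλ = 0.723660,  By = cos φ₂ sin Δλ = 0.024158
φₘ = atan2(sin φ₁ + sin φ₂, √((cos φ₁ + Bx)² + By²)) = -37.80684°
λₘ = λ₁ + atan2(By, cos φ₁ + Bx) = 140.09458°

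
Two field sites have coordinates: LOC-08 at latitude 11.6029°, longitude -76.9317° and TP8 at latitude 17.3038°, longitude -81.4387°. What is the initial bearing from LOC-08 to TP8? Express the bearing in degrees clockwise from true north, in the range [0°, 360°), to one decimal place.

323.1°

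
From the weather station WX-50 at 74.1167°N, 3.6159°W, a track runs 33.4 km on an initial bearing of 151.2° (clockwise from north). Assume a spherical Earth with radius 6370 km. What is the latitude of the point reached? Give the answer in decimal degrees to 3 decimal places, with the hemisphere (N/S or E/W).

73.853°N

δ = d/R = 33.4/6370 = 0.005243 rad
φ₂ = arcsin(sin φ₁ cos δ + cos φ₁ sin δ cos θ)
   = arcsin(0.96182·0.99999 + 0.27368·0.00524·-0.87631) = 73.85281°
λ₂ = λ₁ + atan2(sin θ sin δ cos φ₁, cos δ − sin φ₁ sin φ₂) = -3.09549°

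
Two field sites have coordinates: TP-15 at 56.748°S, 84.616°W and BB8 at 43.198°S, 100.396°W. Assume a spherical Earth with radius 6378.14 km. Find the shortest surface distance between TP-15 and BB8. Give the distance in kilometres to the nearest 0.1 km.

1875.0 km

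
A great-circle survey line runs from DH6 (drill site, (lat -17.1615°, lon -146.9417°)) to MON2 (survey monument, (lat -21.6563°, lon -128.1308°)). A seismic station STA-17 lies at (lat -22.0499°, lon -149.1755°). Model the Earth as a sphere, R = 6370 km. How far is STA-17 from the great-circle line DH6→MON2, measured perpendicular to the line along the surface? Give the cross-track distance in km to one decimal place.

δ₁₃ = central angle DH6→STA-17 = 0.092882 rad  (haversine)
θ₁₃ = bearing DH6→STA-17 = 202.924°,  θ₁₂ = bearing DH6→MON2 = 107.243°
dₓₜ = R·arcsin(sin δ₁₃ · sin(θ₁₃ − θ₁₂)) = 6370·arcsin(0.09275·sin(95.681°)) = 588.742 km
|dₓₜ| = 588.742 km

588.7 km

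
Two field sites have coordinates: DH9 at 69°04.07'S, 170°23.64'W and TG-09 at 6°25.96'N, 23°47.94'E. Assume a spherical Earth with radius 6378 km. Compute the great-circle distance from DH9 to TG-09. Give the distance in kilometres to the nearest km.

DH9: φ = -69.06783°, λ = -170.39400°
TG-09: φ = +6.43267°, λ = +23.79900°
Δφ = 75.5005°,  Δλ = -165.8070°
a = sin²(Δφ/2) + cos φ₁ cos φ₂ sin²(Δλ/2) = 0.724409
c = 2·arcsin(√a) = 2.036239 rad = 116.6679°
d = R·c = 6378 × 2.036239 = 12987.1 km

12987 km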